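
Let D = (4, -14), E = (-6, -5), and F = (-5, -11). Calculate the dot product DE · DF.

117

DE = E − D = (-10, 9)
DF = F − D = (-9, 3)
DE · DF = (-10)·(-9) + 9·3 = 90 + 27 = 117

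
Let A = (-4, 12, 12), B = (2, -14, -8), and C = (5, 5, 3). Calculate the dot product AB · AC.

416

AB = B − A = (6, -26, -20)
AC = C − A = (9, -7, -9)
AB · AC = 6·9 + (-26)·(-7) + (-20)·(-9) = 54 + 182 + 180 = 416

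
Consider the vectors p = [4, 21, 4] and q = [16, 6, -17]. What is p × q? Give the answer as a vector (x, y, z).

(-381, 132, -312)

i: 21·(-17) - 4·6 = -357 - 24 = -381
j: 4·16 - 4·(-17) = 64 - (-68) = 132
k: 4·6 - 21·16 = 24 - 336 = -312
p × q = (-381, 132, -312)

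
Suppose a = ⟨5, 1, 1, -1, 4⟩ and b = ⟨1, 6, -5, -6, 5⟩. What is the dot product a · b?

a · b = 5·1 + 1·6 + 1·(-5) + (-1)·(-6) + 4·5 = 5 + 6 - 5 + 6 + 20 = 32

32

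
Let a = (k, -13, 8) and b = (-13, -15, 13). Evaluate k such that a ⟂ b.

a · b = k·(-13) + (-13)·(-15) + 8·13 = 299 - 13k
Set equal to 0: -13k = -299, so k = 23.

23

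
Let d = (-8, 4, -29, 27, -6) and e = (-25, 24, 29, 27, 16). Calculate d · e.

d · e = (-8)·(-25) + 4·24 + (-29)·29 + 27·27 + (-6)·16 = 200 + 96 - 841 + 729 - 96 = 88

88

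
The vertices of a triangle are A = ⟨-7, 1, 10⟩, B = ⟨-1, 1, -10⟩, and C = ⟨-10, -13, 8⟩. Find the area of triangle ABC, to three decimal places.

150.532

AB = (6, 0, -20),  AC = (-3, -14, -2)
i: 0·(-2) - (-20)·(-14) = 0 - 280 = -280
j: (-20)·(-3) - 6·(-2) = 60 - (-12) = 72
k: 6·(-14) - 0·(-3) = -84 - 0 = -84
AB × AC = (-280, 72, -84)
|AB × AC| = √90640 ≈ 301.0648
area = ½ · 301.0648 ≈ 150.532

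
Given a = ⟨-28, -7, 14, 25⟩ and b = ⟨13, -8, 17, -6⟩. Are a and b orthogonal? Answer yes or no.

no

a · b = (-28)·13 + (-7)·(-8) + 14·17 + 25·(-6) = -364 + 56 + 238 - 150 = -220
Nonzero, so the vectors are not orthogonal.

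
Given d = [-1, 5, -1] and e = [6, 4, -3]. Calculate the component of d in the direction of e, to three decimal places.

d · e = (-1)·6 + 5·4 + (-1)·(-3) = -6 + 20 + 3 = 17
|e| = √(36 + 16 + 9) = √61 ≈ 7.8102
comp_e d = 17 / √61 ≈ 2.177

2.177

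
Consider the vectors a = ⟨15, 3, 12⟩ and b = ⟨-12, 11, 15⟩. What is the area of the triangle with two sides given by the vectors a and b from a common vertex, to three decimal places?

i: 3·15 - 12·11 = 45 - 132 = -87
j: 12·(-12) - 15·15 = -144 - 225 = -369
k: 15·11 - 3·(-12) = 165 - (-36) = 201
a × b = (-87, -369, 201)
|a × b| = √((-87)² + (-369)² + 201²) = √184131 ≈ 429.1049
area = ½ · 429.1049 ≈ 214.552

214.552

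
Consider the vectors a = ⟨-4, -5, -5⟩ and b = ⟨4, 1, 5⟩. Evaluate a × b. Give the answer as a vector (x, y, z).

i: (-5)·5 - (-5)·1 = -25 - (-5) = -20
j: (-5)·4 - (-4)·5 = -20 - (-20) = 0
k: (-4)·1 - (-5)·4 = -4 - (-20) = 16
a × b = (-20, 0, 16)

(-20, 0, 16)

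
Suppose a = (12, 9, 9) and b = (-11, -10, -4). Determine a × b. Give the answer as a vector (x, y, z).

(54, -51, -21)

i: 9·(-4) - 9·(-10) = -36 - (-90) = 54
j: 9·(-11) - 12·(-4) = -99 - (-48) = -51
k: 12·(-10) - 9·(-11) = -120 - (-99) = -21
a × b = (54, -51, -21)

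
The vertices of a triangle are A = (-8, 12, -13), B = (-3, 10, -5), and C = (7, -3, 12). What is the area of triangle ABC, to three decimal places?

41.683

AB = (5, -2, 8),  AC = (15, -15, 25)
i: (-2)·25 - 8·(-15) = -50 - (-120) = 70
j: 8·15 - 5·25 = 120 - 125 = -5
k: 5·(-15) - (-2)·15 = -75 - (-30) = -45
AB × AC = (70, -5, -45)
|AB × AC| = √6950 ≈ 83.3667
area = ½ · 83.3667 ≈ 41.683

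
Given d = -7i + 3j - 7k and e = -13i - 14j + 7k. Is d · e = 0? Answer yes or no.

yes

d · e = (-7)·(-13) + 3·(-14) + (-7)·7 = 91 - 42 - 49 = 0
Zero, so the vectors are orthogonal.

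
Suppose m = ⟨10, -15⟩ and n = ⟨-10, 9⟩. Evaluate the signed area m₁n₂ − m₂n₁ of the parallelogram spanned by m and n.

-60

10·9 - (-15)·(-10) = 90 - 150 = -60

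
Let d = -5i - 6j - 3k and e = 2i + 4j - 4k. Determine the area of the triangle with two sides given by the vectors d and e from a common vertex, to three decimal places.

22.561

i: (-6)·(-4) - (-3)·4 = 24 - (-12) = 36
j: (-3)·2 - (-5)·(-4) = -6 - 20 = -26
k: (-5)·4 - (-6)·2 = -20 - (-12) = -8
d × e = (36, -26, -8)
|d × e| = √(36² + (-26)² + (-8)²) = √2036 ≈ 45.1221
area = ½ · 45.1221 ≈ 22.561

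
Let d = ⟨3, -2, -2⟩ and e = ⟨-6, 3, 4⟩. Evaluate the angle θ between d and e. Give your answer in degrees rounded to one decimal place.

173.6

d · e = 3·(-6) + (-2)·3 + (-2)·4 = -18 - 6 - 8 = -32
|d|² = 9 + 4 + 4 = 17,  |d| = √17 ≈ 4.123106
|e|² = 36 + 9 + 16 = 61,  |e| = √61 ≈ 7.810250
cos θ = -32 / (4.123106 · 7.810250) ≈ -0.99371
θ = arccos(-0.99371) ≈ 173.6°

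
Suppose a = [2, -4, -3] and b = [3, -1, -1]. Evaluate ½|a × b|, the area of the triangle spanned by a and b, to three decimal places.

6.124

i: (-4)·(-1) - (-3)·(-1) = 4 - 3 = 1
j: (-3)·3 - 2·(-1) = -9 - (-2) = -7
k: 2·(-1) - (-4)·3 = -2 - (-12) = 10
a × b = (1, -7, 10)
|a × b| = √(1² + (-7)² + 10²) = √150 ≈ 12.2474
area = ½ · 12.2474 ≈ 6.124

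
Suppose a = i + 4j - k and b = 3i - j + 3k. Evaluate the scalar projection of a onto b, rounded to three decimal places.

-0.918

a · b = 1·3 + 4·(-1) + (-1)·3 = 3 - 4 - 3 = -4
|b| = √(9 + 1 + 9) = √19 ≈ 4.3589
comp_b a = -4 / √19 ≈ -0.918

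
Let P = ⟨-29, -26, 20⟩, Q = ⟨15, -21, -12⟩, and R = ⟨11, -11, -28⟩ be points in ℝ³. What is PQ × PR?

(240, 832, 460)

PQ = (44, 5, -32)
PR = (40, 15, -48)
i: 5·(-48) - (-32)·15 = -240 - (-480) = 240
j: (-32)·40 - 44·(-48) = -1280 - (-2112) = 832
k: 44·15 - 5·40 = 660 - 200 = 460
PQ × PR = (240, 832, 460)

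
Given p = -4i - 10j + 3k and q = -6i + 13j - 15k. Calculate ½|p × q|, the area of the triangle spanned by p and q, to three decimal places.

87.962

i: (-10)·(-15) - 3·13 = 150 - 39 = 111
j: 3·(-6) - (-4)·(-15) = -18 - 60 = -78
k: (-4)·13 - (-10)·(-6) = -52 - 60 = -112
p × q = (111, -78, -112)
|p × q| = √(111² + (-78)² + (-112)²) = √30949 ≈ 175.9233
area = ½ · 175.9233 ≈ 87.962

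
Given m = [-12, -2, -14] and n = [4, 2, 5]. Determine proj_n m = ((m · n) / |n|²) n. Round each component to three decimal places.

(-10.844, -5.422, -13.556)

m · n = (-12)·4 + (-2)·2 + (-14)·5 = -48 - 4 - 70 = -122
|n|² = 16 + 4 + 25 = 45
proj_n m = (-122/45) · (4, 2, 5) ≈ (-10.844, -5.422, -13.556)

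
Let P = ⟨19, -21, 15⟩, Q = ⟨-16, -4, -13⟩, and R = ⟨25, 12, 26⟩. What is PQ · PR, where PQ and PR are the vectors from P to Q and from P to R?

43

PQ = Q − P = (-35, 17, -28)
PR = R − P = (6, 33, 11)
PQ · PR = (-35)·6 + 17·33 + (-28)·11 = -210 + 561 - 308 = 43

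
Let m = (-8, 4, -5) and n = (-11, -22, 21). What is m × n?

i: 4·21 - (-5)·(-22) = 84 - 110 = -26
j: (-5)·(-11) - (-8)·21 = 55 - (-168) = 223
k: (-8)·(-22) - 4·(-11) = 176 - (-44) = 220
m × n = (-26, 223, 220)

(-26, 223, 220)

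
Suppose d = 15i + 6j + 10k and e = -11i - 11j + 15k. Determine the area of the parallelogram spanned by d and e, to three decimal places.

i: 6·15 - 10·(-11) = 90 - (-110) = 200
j: 10·(-11) - 15·15 = -110 - 225 = -335
k: 15·(-11) - 6·(-11) = -165 - (-66) = -99
d × e = (200, -335, -99)
|d × e| = √(200² + (-335)² + (-99)²) = √162026 ≈ 402.5245

402.525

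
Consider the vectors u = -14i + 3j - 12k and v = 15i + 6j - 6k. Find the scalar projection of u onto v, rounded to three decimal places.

-6.963

u · v = (-14)·15 + 3·6 + (-12)·(-6) = -210 + 18 + 72 = -120
|v| = √(225 + 36 + 36) = √297 ≈ 17.2337
comp_v u = -120 / √297 ≈ -6.963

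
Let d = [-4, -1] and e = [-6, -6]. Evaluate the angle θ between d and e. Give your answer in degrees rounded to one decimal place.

31.0

d · e = (-4)·(-6) + (-1)·(-6) = 24 + 6 = 30
|d|² = 16 + 1 = 17,  |d| = √17 ≈ 4.123106
|e|² = 36 + 36 = 72,  |e| = √72 ≈ 8.485281
cos θ = 30 / (4.123106 · 8.485281) ≈ 0.85749
θ = arccos(0.85749) ≈ 31.0°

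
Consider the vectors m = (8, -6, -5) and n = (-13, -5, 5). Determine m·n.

-99

m · n = 8·(-13) + (-6)·(-5) + (-5)·5 = -104 + 30 - 25 = -99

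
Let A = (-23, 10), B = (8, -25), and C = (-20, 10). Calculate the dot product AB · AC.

93

AB = B − A = (31, -35)
AC = C − A = (3, 0)
AB · AC = 31·3 + (-35)·0 = 93 + 0 = 93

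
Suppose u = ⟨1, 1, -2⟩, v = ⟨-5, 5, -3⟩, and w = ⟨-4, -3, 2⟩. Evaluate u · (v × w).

v × w:
i: 5·2 - (-3)·(-3) = 10 - 9 = 1
j: (-3)·(-4) - (-5)·2 = 12 - (-10) = 22
k: (-5)·(-3) - 5·(-4) = 15 - (-20) = 35
v × w = (1, 22, 35)
u · (v × w) = 1·1 + 1·22 + (-2)·35 = 1 + 22 - 70 = -47

-47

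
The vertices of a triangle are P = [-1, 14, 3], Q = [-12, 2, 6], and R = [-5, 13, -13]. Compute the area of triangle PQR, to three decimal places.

136.691

PQ = (-11, -12, 3),  PR = (-4, -1, -16)
i: (-12)·(-16) - 3·(-1) = 192 - (-3) = 195
j: 3·(-4) - (-11)·(-16) = -12 - 176 = -188
k: (-11)·(-1) - (-12)·(-4) = 11 - 48 = -37
PQ × PR = (195, -188, -37)
|PQ × PR| = √74738 ≈ 273.3825
area = ½ · 273.3825 ≈ 136.691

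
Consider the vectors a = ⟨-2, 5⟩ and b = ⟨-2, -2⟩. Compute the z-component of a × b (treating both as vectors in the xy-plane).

14

(-2)·(-2) - 5·(-2) = 4 - (-10) = 14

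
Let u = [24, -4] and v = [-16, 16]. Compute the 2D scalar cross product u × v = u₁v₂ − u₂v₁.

320

24·16 - (-4)·(-16) = 384 - 64 = 320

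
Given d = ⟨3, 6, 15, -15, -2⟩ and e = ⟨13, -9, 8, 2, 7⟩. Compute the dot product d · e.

d · e = 3·13 + 6·(-9) + 15·8 + (-15)·2 + (-2)·7 = 39 - 54 + 120 - 30 - 14 = 61

61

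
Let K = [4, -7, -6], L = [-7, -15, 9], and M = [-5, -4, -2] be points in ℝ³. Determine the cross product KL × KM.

KL = (-11, -8, 15)
KM = (-9, 3, 4)
i: (-8)·4 - 15·3 = -32 - 45 = -77
j: 15·(-9) - (-11)·4 = -135 - (-44) = -91
k: (-11)·3 - (-8)·(-9) = -33 - 72 = -105
KL × KM = (-77, -91, -105)

(-77, -91, -105)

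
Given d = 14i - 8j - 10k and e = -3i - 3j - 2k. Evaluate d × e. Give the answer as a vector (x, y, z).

(-14, 58, -66)

i: (-8)·(-2) - (-10)·(-3) = 16 - 30 = -14
j: (-10)·(-3) - 14·(-2) = 30 - (-28) = 58
k: 14·(-3) - (-8)·(-3) = -42 - 24 = -66
d × e = (-14, 58, -66)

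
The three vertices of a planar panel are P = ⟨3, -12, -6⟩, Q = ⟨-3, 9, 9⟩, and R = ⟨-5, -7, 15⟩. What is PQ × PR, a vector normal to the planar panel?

PQ = (-6, 21, 15)
PR = (-8, 5, 21)
i: 21·21 - 15·5 = 441 - 75 = 366
j: 15·(-8) - (-6)·21 = -120 - (-126) = 6
k: (-6)·5 - 21·(-8) = -30 - (-168) = 138
PQ × PR = (366, 6, 138)

(366, 6, 138)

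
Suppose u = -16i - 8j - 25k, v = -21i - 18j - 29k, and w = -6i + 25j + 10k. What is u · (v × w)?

4033

v × w:
i: (-18)·10 - (-29)·25 = -180 - (-725) = 545
j: (-29)·(-6) - (-21)·10 = 174 - (-210) = 384
k: (-21)·25 - (-18)·(-6) = -525 - 108 = -633
v × w = (545, 384, -633)
u · (v × w) = (-16)·545 + (-8)·384 + (-25)·(-633) = -8720 - 3072 + 15825 = 4033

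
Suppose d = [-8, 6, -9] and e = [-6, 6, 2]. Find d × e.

i: 6·2 - (-9)·6 = 12 - (-54) = 66
j: (-9)·(-6) - (-8)·2 = 54 - (-16) = 70
k: (-8)·6 - 6·(-6) = -48 - (-36) = -12
d × e = (66, 70, -12)

(66, 70, -12)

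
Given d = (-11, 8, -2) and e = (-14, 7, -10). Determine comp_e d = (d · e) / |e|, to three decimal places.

12.383

d · e = (-11)·(-14) + 8·7 + (-2)·(-10) = 154 + 56 + 20 = 230
|e| = √(196 + 49 + 100) = √345 ≈ 18.5742
comp_e d = 230 / √345 ≈ 12.383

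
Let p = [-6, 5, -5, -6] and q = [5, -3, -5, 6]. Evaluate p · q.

-56

p · q = (-6)·5 + 5·(-3) + (-5)·(-5) + (-6)·6 = -30 - 15 + 25 - 36 = -56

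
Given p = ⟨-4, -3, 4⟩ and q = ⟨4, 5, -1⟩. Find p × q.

i: (-3)·(-1) - 4·5 = 3 - 20 = -17
j: 4·4 - (-4)·(-1) = 16 - 4 = 12
k: (-4)·5 - (-3)·4 = -20 - (-12) = -8
p × q = (-17, 12, -8)

(-17, 12, -8)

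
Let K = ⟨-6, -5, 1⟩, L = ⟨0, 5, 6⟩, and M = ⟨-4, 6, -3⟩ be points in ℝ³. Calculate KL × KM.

(-95, 34, 46)

KL = (6, 10, 5)
KM = (2, 11, -4)
i: 10·(-4) - 5·11 = -40 - 55 = -95
j: 5·2 - 6·(-4) = 10 - (-24) = 34
k: 6·11 - 10·2 = 66 - 20 = 46
KL × KM = (-95, 34, 46)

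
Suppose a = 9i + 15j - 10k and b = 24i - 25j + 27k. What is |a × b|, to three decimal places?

i: 15·27 - (-10)·(-25) = 405 - 250 = 155
j: (-10)·24 - 9·27 = -240 - 243 = -483
k: 9·(-25) - 15·24 = -225 - 360 = -585
a × b = (155, -483, -585)
|a × b| = √(155² + (-483)² + (-585)²) = √599539 ≈ 774.2990

774.299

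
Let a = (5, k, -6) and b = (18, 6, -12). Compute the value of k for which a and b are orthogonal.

-27

a · b = 5·18 + k·6 + (-6)·(-12) = 162 + 6k
Set equal to 0: 6k = -162, so k = -27.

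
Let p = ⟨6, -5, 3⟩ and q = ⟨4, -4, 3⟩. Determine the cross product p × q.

(-3, -6, -4)

i: (-5)·3 - 3·(-4) = -15 - (-12) = -3
j: 3·4 - 6·3 = 12 - 18 = -6
k: 6·(-4) - (-5)·4 = -24 - (-20) = -4
p × q = (-3, -6, -4)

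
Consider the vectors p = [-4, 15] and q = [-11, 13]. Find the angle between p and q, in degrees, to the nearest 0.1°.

p · q = (-4)·(-11) + 15·13 = 44 + 195 = 239
|p|² = 16 + 225 = 241,  |p| = √241 ≈ 15.524175
|q|² = 121 + 169 = 290,  |q| = √290 ≈ 17.029386
cos θ = 239 / (15.524175 · 17.029386) ≈ 0.90405
θ = arccos(0.90405) ≈ 25.3°

25.3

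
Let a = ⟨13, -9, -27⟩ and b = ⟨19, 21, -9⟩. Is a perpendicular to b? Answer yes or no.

a · b = 13·19 + (-9)·21 + (-27)·(-9) = 247 - 189 + 243 = 301
Nonzero, so the vectors are not orthogonal.

no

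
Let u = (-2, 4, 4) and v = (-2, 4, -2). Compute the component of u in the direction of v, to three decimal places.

2.449

u · v = (-2)·(-2) + 4·4 + 4·(-2) = 4 + 16 - 8 = 12
|v| = √(4 + 16 + 4) = √24 ≈ 4.8990
comp_v u = 12 / √24 ≈ 2.449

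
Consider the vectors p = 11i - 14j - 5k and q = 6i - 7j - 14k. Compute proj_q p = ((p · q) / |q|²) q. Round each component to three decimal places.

(4.996, -5.829, -11.658)

p · q = 11·6 + (-14)·(-7) + (-5)·(-14) = 66 + 98 + 70 = 234
|q|² = 36 + 49 + 196 = 281
proj_q p = (234/281) · (6, -7, -14) ≈ (4.996, -5.829, -11.658)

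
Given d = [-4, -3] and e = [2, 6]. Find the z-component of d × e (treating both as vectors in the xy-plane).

(-4)·6 - (-3)·2 = -24 - (-6) = -18

-18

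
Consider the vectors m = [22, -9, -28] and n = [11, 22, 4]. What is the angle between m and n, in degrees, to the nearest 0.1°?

94.3

m · n = 22·11 + (-9)·22 + (-28)·4 = 242 - 198 - 112 = -68
|m|² = 484 + 81 + 784 = 1349,  |m| = √1349 ≈ 36.728735
|n|² = 121 + 484 + 16 = 621,  |n| = √621 ≈ 24.919872
cos θ = -68 / (36.728735 · 24.919872) ≈ -0.07429
θ = arccos(-0.07429) ≈ 94.3°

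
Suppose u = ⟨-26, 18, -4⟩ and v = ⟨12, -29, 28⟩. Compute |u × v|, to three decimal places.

i: 18·28 - (-4)·(-29) = 504 - 116 = 388
j: (-4)·12 - (-26)·28 = -48 - (-728) = 680
k: (-26)·(-29) - 18·12 = 754 - 216 = 538
u × v = (388, 680, 538)
|u × v| = √(388² + 680² + 538²) = √902388 ≈ 949.9411

949.941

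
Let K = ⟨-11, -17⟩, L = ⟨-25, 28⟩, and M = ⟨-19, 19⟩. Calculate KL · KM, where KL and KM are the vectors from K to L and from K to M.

1732

KL = L − K = (-14, 45)
KM = M − K = (-8, 36)
KL · KM = (-14)·(-8) + 45·36 = 112 + 1620 = 1732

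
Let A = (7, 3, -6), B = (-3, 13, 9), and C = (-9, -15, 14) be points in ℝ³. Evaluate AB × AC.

(470, -40, 340)

AB = (-10, 10, 15)
AC = (-16, -18, 20)
i: 10·20 - 15·(-18) = 200 - (-270) = 470
j: 15·(-16) - (-10)·20 = -240 - (-200) = -40
k: (-10)·(-18) - 10·(-16) = 180 - (-160) = 340
AB × AC = (470, -40, 340)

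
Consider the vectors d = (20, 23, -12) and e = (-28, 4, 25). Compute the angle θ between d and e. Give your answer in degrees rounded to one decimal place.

128.4

d · e = 20·(-28) + 23·4 + (-12)·25 = -560 + 92 - 300 = -768
|d|² = 400 + 529 + 144 = 1073,  |d| = √1073 ≈ 32.756679
|e|² = 784 + 16 + 625 = 1425,  |e| = √1425 ≈ 37.749172
cos θ = -768 / (32.756679 · 37.749172) ≈ -0.62109
θ = arccos(-0.62109) ≈ 128.4°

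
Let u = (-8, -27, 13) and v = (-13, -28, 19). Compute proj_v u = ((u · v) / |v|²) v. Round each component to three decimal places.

u · v = (-8)·(-13) + (-27)·(-28) + 13·19 = 104 + 756 + 247 = 1107
|v|² = 169 + 784 + 361 = 1314
proj_v u = (1107/1314) · (-13, -28, 19) ≈ (-10.952, -23.589, 16.007)

(-10.952, -23.589, 16.007)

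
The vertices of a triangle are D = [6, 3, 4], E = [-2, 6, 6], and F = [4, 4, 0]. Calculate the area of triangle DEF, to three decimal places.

DE = (-8, 3, 2),  DF = (-2, 1, -4)
i: 3·(-4) - 2·1 = -12 - 2 = -14
j: 2·(-2) - (-8)·(-4) = -4 - 32 = -36
k: (-8)·1 - 3·(-2) = -8 - (-6) = -2
DE × DF = (-14, -36, -2)
|DE × DF| = √1496 ≈ 38.6782
area = ½ · 38.6782 ≈ 19.339

19.339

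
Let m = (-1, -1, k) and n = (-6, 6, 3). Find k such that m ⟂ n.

m · n = (-1)·(-6) + (-1)·6 + k·3 = 0 + 3k
Set equal to 0: 3k = 0, so k = 0.

0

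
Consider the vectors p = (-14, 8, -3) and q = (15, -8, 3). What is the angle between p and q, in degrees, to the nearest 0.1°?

178.3

p · q = (-14)·15 + 8·(-8) + (-3)·3 = -210 - 64 - 9 = -283
|p|² = 196 + 64 + 9 = 269,  |p| = √269 ≈ 16.401219
|q|² = 225 + 64 + 9 = 298,  |q| = √298 ≈ 17.262677
cos θ = -283 / (16.401219 · 17.262677) ≈ -0.99954
θ = arccos(-0.99954) ≈ 178.3°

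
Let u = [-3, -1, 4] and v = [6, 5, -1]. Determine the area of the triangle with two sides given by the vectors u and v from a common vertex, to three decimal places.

i: (-1)·(-1) - 4·5 = 1 - 20 = -19
j: 4·6 - (-3)·(-1) = 24 - 3 = 21
k: (-3)·5 - (-1)·6 = -15 - (-6) = -9
u × v = (-19, 21, -9)
|u × v| = √((-19)² + 21² + (-9)²) = √883 ≈ 29.7153
area = ½ · 29.7153 ≈ 14.858

14.858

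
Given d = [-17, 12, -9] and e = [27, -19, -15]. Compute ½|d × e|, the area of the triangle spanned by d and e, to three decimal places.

304.633

i: 12·(-15) - (-9)·(-19) = -180 - 171 = -351
j: (-9)·27 - (-17)·(-15) = -243 - 255 = -498
k: (-17)·(-19) - 12·27 = 323 - 324 = -1
d × e = (-351, -498, -1)
|d × e| = √((-351)² + (-498)² + (-1)²) = √371206 ≈ 609.2668
area = ½ · 609.2668 ≈ 304.633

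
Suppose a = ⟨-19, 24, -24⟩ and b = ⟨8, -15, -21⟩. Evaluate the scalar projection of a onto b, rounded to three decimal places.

a · b = (-19)·8 + 24·(-15) + (-24)·(-21) = -152 - 360 + 504 = -8
|b| = √(64 + 225 + 441) = √730 ≈ 27.0185
comp_b a = -8 / √730 ≈ -0.296

-0.296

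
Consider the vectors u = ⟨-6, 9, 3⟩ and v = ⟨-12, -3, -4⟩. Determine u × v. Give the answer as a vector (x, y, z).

(-27, -60, 126)

i: 9·(-4) - 3·(-3) = -36 - (-9) = -27
j: 3·(-12) - (-6)·(-4) = -36 - 24 = -60
k: (-6)·(-3) - 9·(-12) = 18 - (-108) = 126
u × v = (-27, -60, 126)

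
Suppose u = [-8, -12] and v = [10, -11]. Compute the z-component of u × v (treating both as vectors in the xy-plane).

208

(-8)·(-11) - (-12)·10 = 88 - (-120) = 208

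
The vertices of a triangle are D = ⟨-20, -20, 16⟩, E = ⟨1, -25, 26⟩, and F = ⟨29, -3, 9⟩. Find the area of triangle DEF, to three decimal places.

443.395

DE = (21, -5, 10),  DF = (49, 17, -7)
i: (-5)·(-7) - 10·17 = 35 - 170 = -135
j: 10·49 - 21·(-7) = 490 - (-147) = 637
k: 21·17 - (-5)·49 = 357 - (-245) = 602
DE × DF = (-135, 637, 602)
|DE × DF| = √786398 ≈ 886.7908
area = ½ · 886.7908 ≈ 443.395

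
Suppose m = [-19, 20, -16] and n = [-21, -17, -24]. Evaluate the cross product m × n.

i: 20·(-24) - (-16)·(-17) = -480 - 272 = -752
j: (-16)·(-21) - (-19)·(-24) = 336 - 456 = -120
k: (-19)·(-17) - 20·(-21) = 323 - (-420) = 743
m × n = (-752, -120, 743)

(-752, -120, 743)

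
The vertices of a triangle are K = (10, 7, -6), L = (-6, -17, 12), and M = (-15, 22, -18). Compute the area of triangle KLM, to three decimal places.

528.698

KL = (-16, -24, 18),  KM = (-25, 15, -12)
i: (-24)·(-12) - 18·15 = 288 - 270 = 18
j: 18·(-25) - (-16)·(-12) = -450 - 192 = -642
k: (-16)·15 - (-24)·(-25) = -240 - 600 = -840
KL × KM = (18, -642, -840)
|KL × KM| = √1118088 ≈ 1057.3968
area = ½ · 1057.3968 ≈ 528.698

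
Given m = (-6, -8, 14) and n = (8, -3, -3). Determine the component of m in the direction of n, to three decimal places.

-7.288

m · n = (-6)·8 + (-8)·(-3) + 14·(-3) = -48 + 24 - 42 = -66
|n| = √(64 + 9 + 9) = √82 ≈ 9.0554
comp_n m = -66 / √82 ≈ -7.288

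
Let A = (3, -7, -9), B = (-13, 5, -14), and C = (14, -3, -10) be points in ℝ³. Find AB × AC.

AB = (-16, 12, -5)
AC = (11, 4, -1)
i: 12·(-1) - (-5)·4 = -12 - (-20) = 8
j: (-5)·11 - (-16)·(-1) = -55 - 16 = -71
k: (-16)·4 - 12·11 = -64 - 132 = -196
AB × AC = (8, -71, -196)

(8, -71, -196)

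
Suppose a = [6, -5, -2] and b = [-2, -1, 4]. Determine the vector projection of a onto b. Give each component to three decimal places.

(1.429, 0.714, -2.857)

a · b = 6·(-2) + (-5)·(-1) + (-2)·4 = -12 + 5 - 8 = -15
|b|² = 4 + 1 + 16 = 21
proj_b a = (-15/21) · (-2, -1, 4) ≈ (1.429, 0.714, -2.857)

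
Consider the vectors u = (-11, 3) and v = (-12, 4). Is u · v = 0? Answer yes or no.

u · v = (-11)·(-12) + 3·4 = 132 + 12 = 144
Nonzero, so the vectors are not orthogonal.

no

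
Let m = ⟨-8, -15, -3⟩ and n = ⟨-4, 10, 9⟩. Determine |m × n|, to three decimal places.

194.116

i: (-15)·9 - (-3)·10 = -135 - (-30) = -105
j: (-3)·(-4) - (-8)·9 = 12 - (-72) = 84
k: (-8)·10 - (-15)·(-4) = -80 - 60 = -140
m × n = (-105, 84, -140)
|m × n| = √((-105)² + 84² + (-140)²) = √37681 ≈ 194.1159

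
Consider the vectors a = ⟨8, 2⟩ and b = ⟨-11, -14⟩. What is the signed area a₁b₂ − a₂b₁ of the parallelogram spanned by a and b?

-90

8·(-14) - 2·(-11) = -112 - (-22) = -90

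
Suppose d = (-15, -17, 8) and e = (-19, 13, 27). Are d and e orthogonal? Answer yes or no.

no

d · e = (-15)·(-19) + (-17)·13 + 8·27 = 285 - 221 + 216 = 280
Nonzero, so the vectors are not orthogonal.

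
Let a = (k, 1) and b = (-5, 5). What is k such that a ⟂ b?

a · b = k·(-5) + 1·5 = 5 - 5k
Set equal to 0: -5k = -5, so k = 1.

1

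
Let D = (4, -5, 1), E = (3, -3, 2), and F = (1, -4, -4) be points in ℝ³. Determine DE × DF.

(-11, -8, 5)

DE = (-1, 2, 1)
DF = (-3, 1, -5)
i: 2·(-5) - 1·1 = -10 - 1 = -11
j: 1·(-3) - (-1)·(-5) = -3 - 5 = -8
k: (-1)·1 - 2·(-3) = -1 - (-6) = 5
DE × DF = (-11, -8, 5)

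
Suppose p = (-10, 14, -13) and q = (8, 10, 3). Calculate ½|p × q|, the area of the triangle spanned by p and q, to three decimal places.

141.425

i: 14·3 - (-13)·10 = 42 - (-130) = 172
j: (-13)·8 - (-10)·3 = -104 - (-30) = -74
k: (-10)·10 - 14·8 = -100 - 112 = -212
p × q = (172, -74, -212)
|p × q| = √(172² + (-74)² + (-212)²) = √80004 ≈ 282.8498
area = ½ · 282.8498 ≈ 141.425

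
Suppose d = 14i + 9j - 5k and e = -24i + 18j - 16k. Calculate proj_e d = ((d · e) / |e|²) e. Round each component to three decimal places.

(1.952, -1.464, 1.301)

d · e = 14·(-24) + 9·18 + (-5)·(-16) = -336 + 162 + 80 = -94
|e|² = 576 + 324 + 256 = 1156
proj_e d = (-94/1156) · (-24, 18, -16) ≈ (1.952, -1.464, 1.301)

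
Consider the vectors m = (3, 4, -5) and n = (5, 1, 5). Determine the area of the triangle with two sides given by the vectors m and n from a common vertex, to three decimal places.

i: 4·5 - (-5)·1 = 20 - (-5) = 25
j: (-5)·5 - 3·5 = -25 - 15 = -40
k: 3·1 - 4·5 = 3 - 20 = -17
m × n = (25, -40, -17)
|m × n| = √(25² + (-40)² + (-17)²) = √2514 ≈ 50.1398
area = ½ · 50.1398 ≈ 25.070

25.070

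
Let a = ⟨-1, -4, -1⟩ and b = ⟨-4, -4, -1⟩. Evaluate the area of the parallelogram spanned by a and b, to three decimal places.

i: (-4)·(-1) - (-1)·(-4) = 4 - 4 = 0
j: (-1)·(-4) - (-1)·(-1) = 4 - 1 = 3
k: (-1)·(-4) - (-4)·(-4) = 4 - 16 = -12
a × b = (0, 3, -12)
|a × b| = √(0² + 3² + (-12)²) = √153 ≈ 12.3693

12.369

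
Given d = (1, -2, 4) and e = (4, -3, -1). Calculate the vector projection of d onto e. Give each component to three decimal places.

d · e = 1·4 + (-2)·(-3) + 4·(-1) = 4 + 6 - 4 = 6
|e|² = 16 + 9 + 1 = 26
proj_e d = (6/26) · (4, -3, -1) ≈ (0.923, -0.692, -0.231)

(0.923, -0.692, -0.231)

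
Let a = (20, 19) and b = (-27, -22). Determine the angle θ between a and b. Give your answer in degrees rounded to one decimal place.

175.6

a · b = 20·(-27) + 19·(-22) = -540 - 418 = -958
|a|² = 400 + 361 = 761,  |a| = √761 ≈ 27.586228
|b|² = 729 + 484 = 1213,  |b| = √1213 ≈ 34.828150
cos θ = -958 / (27.586228 · 34.828150) ≈ -0.99711
θ = arccos(-0.99711) ≈ 175.6°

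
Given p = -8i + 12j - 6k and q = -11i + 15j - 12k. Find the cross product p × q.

(-54, -30, 12)

i: 12·(-12) - (-6)·15 = -144 - (-90) = -54
j: (-6)·(-11) - (-8)·(-12) = 66 - 96 = -30
k: (-8)·15 - 12·(-11) = -120 - (-132) = 12
p × q = (-54, -30, 12)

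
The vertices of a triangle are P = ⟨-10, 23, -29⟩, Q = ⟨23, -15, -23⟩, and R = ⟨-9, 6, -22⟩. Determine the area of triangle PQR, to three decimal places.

PQ = (33, -38, 6),  PR = (1, -17, 7)
i: (-38)·7 - 6·(-17) = -266 - (-102) = -164
j: 6·1 - 33·7 = 6 - 231 = -225
k: 33·(-17) - (-38)·1 = -561 - (-38) = -523
PQ × PR = (-164, -225, -523)
|PQ × PR| = √351050 ≈ 592.4947
area = ½ · 592.4947 ≈ 296.247

296.247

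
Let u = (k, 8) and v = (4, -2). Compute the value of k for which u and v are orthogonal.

u · v = k·4 + 8·(-2) = -16 + 4k
Set equal to 0: 4k = 16, so k = 4.

4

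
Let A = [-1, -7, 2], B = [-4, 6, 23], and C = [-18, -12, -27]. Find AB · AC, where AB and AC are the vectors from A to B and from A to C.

AB = B − A = (-3, 13, 21)
AC = C − A = (-17, -5, -29)
AB · AC = (-3)·(-17) + 13·(-5) + 21·(-29) = 51 - 65 - 609 = -623

-623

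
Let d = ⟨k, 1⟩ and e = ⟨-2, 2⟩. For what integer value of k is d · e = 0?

1

d · e = k·(-2) + 1·2 = 2 - 2k
Set equal to 0: -2k = -2, so k = 1.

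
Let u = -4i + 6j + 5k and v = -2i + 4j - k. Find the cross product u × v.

(-26, -14, -4)

i: 6·(-1) - 5·4 = -6 - 20 = -26
j: 5·(-2) - (-4)·(-1) = -10 - 4 = -14
k: (-4)·4 - 6·(-2) = -16 - (-12) = -4
u × v = (-26, -14, -4)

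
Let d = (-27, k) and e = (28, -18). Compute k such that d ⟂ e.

d · e = (-27)·28 + k·(-18) = -756 - 18k
Set equal to 0: -18k = 756, so k = -42.

-42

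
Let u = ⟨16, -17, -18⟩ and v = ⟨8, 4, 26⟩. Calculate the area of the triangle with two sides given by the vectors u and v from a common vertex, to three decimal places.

350.179

i: (-17)·26 - (-18)·4 = -442 - (-72) = -370
j: (-18)·8 - 16·26 = -144 - 416 = -560
k: 16·4 - (-17)·8 = 64 - (-136) = 200
u × v = (-370, -560, 200)
|u × v| = √((-370)² + (-560)² + 200²) = √490500 ≈ 700.3571
area = ½ · 700.3571 ≈ 350.179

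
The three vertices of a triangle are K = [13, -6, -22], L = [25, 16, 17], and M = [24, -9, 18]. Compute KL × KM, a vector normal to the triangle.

(997, -51, -278)

KL = (12, 22, 39)
KM = (11, -3, 40)
i: 22·40 - 39·(-3) = 880 - (-117) = 997
j: 39·11 - 12·40 = 429 - 480 = -51
k: 12·(-3) - 22·11 = -36 - 242 = -278
KL × KM = (997, -51, -278)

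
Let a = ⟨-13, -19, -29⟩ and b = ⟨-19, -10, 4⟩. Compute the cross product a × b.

i: (-19)·4 - (-29)·(-10) = -76 - 290 = -366
j: (-29)·(-19) - (-13)·4 = 551 - (-52) = 603
k: (-13)·(-10) - (-19)·(-19) = 130 - 361 = -231
a × b = (-366, 603, -231)

(-366, 603, -231)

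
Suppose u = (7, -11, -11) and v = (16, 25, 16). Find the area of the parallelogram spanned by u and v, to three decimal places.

i: (-11)·16 - (-11)·25 = -176 - (-275) = 99
j: (-11)·16 - 7·16 = -176 - 112 = -288
k: 7·25 - (-11)·16 = 175 - (-176) = 351
u × v = (99, -288, 351)
|u × v| = √(99² + (-288)² + 351²) = √215946 ≈ 464.6999

464.700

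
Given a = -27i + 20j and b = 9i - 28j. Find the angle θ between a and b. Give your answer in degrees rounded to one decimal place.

144.3

a · b = (-27)·9 + 20·(-28) = -243 - 560 = -803
|a|² = 729 + 400 = 1129,  |a| = √1129 ≈ 33.600595
|b|² = 81 + 784 = 865,  |b| = √865 ≈ 29.410882
cos θ = -803 / (33.600595 · 29.410882) ≈ -0.81257
θ = arccos(-0.81257) ≈ 144.3°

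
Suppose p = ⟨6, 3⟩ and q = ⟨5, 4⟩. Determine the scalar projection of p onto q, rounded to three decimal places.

6.559

p · q = 6·5 + 3·4 = 30 + 12 = 42
|q| = √(25 + 16) = √41 ≈ 6.4031
comp_q p = 42 / √41 ≈ 6.559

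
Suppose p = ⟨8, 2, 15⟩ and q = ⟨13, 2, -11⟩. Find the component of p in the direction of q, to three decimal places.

-3.324

p · q = 8·13 + 2·2 + 15·(-11) = 104 + 4 - 165 = -57
|q| = √(169 + 4 + 121) = √294 ≈ 17.1464
comp_q p = -57 / √294 ≈ -3.324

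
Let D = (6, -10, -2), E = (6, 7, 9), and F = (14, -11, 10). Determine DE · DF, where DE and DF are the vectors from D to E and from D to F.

DE = E − D = (0, 17, 11)
DF = F − D = (8, -1, 12)
DE · DF = 0·8 + 17·(-1) + 11·12 = 0 - 17 + 132 = 115

115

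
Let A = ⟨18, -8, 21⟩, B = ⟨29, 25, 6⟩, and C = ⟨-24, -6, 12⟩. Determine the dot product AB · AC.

AB = B − A = (11, 33, -15)
AC = C − A = (-42, 2, -9)
AB · AC = 11·(-42) + 33·2 + (-15)·(-9) = -462 + 66 + 135 = -261

-261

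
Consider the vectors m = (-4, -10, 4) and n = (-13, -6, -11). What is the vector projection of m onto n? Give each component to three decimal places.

(-2.712, -1.252, -2.294)

m · n = (-4)·(-13) + (-10)·(-6) + 4·(-11) = 52 + 60 - 44 = 68
|n|² = 169 + 36 + 121 = 326
proj_n m = (68/326) · (-13, -6, -11) ≈ (-2.712, -1.252, -2.294)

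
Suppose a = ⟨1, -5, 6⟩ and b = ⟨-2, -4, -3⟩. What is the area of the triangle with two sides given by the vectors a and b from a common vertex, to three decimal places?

21.201

i: (-5)·(-3) - 6·(-4) = 15 - (-24) = 39
j: 6·(-2) - 1·(-3) = -12 - (-3) = -9
k: 1·(-4) - (-5)·(-2) = -4 - 10 = -14
a × b = (39, -9, -14)
|a × b| = √(39² + (-9)² + (-14)²) = √1798 ≈ 42.4028
area = ½ · 42.4028 ≈ 21.201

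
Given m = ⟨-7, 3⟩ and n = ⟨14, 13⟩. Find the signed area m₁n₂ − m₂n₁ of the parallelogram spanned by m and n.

-133

(-7)·13 - 3·14 = -91 - 42 = -133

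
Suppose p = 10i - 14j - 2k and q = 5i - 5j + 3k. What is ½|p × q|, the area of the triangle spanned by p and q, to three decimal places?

34.293

i: (-14)·3 - (-2)·(-5) = -42 - 10 = -52
j: (-2)·5 - 10·3 = -10 - 30 = -40
k: 10·(-5) - (-14)·5 = -50 - (-70) = 20
p × q = (-52, -40, 20)
|p × q| = √((-52)² + (-40)² + 20²) = √4704 ≈ 68.5857
area = ½ · 68.5857 ≈ 34.293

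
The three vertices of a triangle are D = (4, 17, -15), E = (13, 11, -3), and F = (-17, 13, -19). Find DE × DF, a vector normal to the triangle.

DE = (9, -6, 12)
DF = (-21, -4, -4)
i: (-6)·(-4) - 12·(-4) = 24 - (-48) = 72
j: 12·(-21) - 9·(-4) = -252 - (-36) = -216
k: 9·(-4) - (-6)·(-21) = -36 - 126 = -162
DE × DF = (72, -216, -162)

(72, -216, -162)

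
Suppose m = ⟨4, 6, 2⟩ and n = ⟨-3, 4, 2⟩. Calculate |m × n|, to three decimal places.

i: 6·2 - 2·4 = 12 - 8 = 4
j: 2·(-3) - 4·2 = -6 - 8 = -14
k: 4·4 - 6·(-3) = 16 - (-18) = 34
m × n = (4, -14, 34)
|m × n| = √(4² + (-14)² + 34²) = √1368 ≈ 36.9865

36.986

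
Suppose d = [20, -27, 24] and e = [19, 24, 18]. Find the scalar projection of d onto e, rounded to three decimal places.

4.618

d · e = 20·19 + (-27)·24 + 24·18 = 380 - 648 + 432 = 164
|e| = √(361 + 576 + 324) = √1261 ≈ 35.5106
comp_e d = 164 / √1261 ≈ 4.618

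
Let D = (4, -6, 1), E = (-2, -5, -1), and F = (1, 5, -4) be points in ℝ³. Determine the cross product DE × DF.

(17, -24, -63)

DE = (-6, 1, -2)
DF = (-3, 11, -5)
i: 1·(-5) - (-2)·11 = -5 - (-22) = 17
j: (-2)·(-3) - (-6)·(-5) = 6 - 30 = -24
k: (-6)·11 - 1·(-3) = -66 - (-3) = -63
DE × DF = (17, -24, -63)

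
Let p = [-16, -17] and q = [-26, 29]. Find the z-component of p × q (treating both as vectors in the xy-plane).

(-16)·29 - (-17)·(-26) = -464 - 442 = -906

-906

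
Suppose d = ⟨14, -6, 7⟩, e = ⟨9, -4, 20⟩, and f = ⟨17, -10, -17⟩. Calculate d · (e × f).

640

e × f:
i: (-4)·(-17) - 20·(-10) = 68 - (-200) = 268
j: 20·17 - 9·(-17) = 340 - (-153) = 493
k: 9·(-10) - (-4)·17 = -90 - (-68) = -22
e × f = (268, 493, -22)
d · (e × f) = 14·268 + (-6)·493 + 7·(-22) = 3752 - 2958 - 154 = 640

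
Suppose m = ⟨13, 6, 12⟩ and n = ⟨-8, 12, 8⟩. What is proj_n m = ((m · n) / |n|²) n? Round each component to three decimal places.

(-1.882, 2.824, 1.882)

m · n = 13·(-8) + 6·12 + 12·8 = -104 + 72 + 96 = 64
|n|² = 64 + 144 + 64 = 272
proj_n m = (64/272) · (-8, 12, 8) ≈ (-1.882, 2.824, 1.882)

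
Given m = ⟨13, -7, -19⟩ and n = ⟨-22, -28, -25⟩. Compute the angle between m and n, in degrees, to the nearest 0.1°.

68.4

m · n = 13·(-22) + (-7)·(-28) + (-19)·(-25) = -286 + 196 + 475 = 385
|m|² = 169 + 49 + 361 = 579,  |m| = √579 ≈ 24.062419
|n|² = 484 + 784 + 625 = 1893,  |n| = √1893 ≈ 43.508620
cos θ = 385 / (24.062419 · 43.508620) ≈ 0.36774
θ = arccos(0.36774) ≈ 68.4°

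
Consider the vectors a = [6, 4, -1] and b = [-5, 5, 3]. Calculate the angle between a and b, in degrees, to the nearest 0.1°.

a · b = 6·(-5) + 4·5 + (-1)·3 = -30 + 20 - 3 = -13
|a|² = 36 + 16 + 1 = 53,  |a| = √53 ≈ 7.280110
|b|² = 25 + 25 + 9 = 59,  |b| = √59 ≈ 7.681146
cos θ = -13 / (7.280110 · 7.681146) ≈ -0.23248
θ = arccos(-0.23248) ≈ 103.4°

103.4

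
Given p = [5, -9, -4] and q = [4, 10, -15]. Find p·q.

-10

p · q = 5·4 + (-9)·10 + (-4)·(-15) = 20 - 90 + 60 = -10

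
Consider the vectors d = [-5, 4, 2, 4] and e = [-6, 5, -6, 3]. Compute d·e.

d · e = (-5)·(-6) + 4·5 + 2·(-6) + 4·3 = 30 + 20 - 12 + 12 = 50

50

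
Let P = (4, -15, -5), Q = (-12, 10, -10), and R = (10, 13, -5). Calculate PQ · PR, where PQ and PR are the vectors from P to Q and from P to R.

604

PQ = Q − P = (-16, 25, -5)
PR = R − P = (6, 28, 0)
PQ · PR = (-16)·6 + 25·28 + (-5)·0 = -96 + 700 + 0 = 604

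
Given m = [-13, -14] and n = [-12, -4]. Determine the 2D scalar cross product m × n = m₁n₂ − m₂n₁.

-116

(-13)·(-4) - (-14)·(-12) = 52 - 168 = -116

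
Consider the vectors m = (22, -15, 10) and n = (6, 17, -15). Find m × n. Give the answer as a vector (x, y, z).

i: (-15)·(-15) - 10·17 = 225 - 170 = 55
j: 10·6 - 22·(-15) = 60 - (-330) = 390
k: 22·17 - (-15)·6 = 374 - (-90) = 464
m × n = (55, 390, 464)

(55, 390, 464)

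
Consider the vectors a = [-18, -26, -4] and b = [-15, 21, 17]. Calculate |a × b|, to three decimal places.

i: (-26)·17 - (-4)·21 = -442 - (-84) = -358
j: (-4)·(-15) - (-18)·17 = 60 - (-306) = 366
k: (-18)·21 - (-26)·(-15) = -378 - 390 = -768
a × b = (-358, 366, -768)
|a × b| = √((-358)² + 366² + (-768)²) = √851944 ≈ 923.0081

923.008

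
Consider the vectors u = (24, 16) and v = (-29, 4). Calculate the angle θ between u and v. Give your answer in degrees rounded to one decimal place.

138.5

u · v = 24·(-29) + 16·4 = -696 + 64 = -632
|u|² = 576 + 256 = 832,  |u| = √832 ≈ 28.844410
|v|² = 841 + 16 = 857,  |v| = √857 ≈ 29.274562
cos θ = -632 / (28.844410 · 29.274562) ≈ -0.74845
θ = arccos(-0.74845) ≈ 138.5°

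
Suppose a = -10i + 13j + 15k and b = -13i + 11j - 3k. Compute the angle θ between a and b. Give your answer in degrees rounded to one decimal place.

a · b = (-10)·(-13) + 13·11 + 15·(-3) = 130 + 143 - 45 = 228
|a|² = 100 + 169 + 225 = 494,  |a| = √494 ≈ 22.226111
|b|² = 169 + 121 + 9 = 299,  |b| = √299 ≈ 17.291616
cos θ = 228 / (22.226111 · 17.291616) ≈ 0.59325
θ = arccos(0.59325) ≈ 53.6°

53.6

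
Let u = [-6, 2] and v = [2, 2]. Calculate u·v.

u · v = (-6)·2 + 2·2 = -12 + 4 = -8

-8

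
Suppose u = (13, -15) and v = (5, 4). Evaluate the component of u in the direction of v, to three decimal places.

0.781

u · v = 13·5 + (-15)·4 = 65 - 60 = 5
|v| = √(25 + 16) = √41 ≈ 6.4031
comp_v u = 5 / √41 ≈ 0.781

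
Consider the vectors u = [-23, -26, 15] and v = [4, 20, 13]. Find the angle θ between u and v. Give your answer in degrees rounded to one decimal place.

117.1

u · v = (-23)·4 + (-26)·20 + 15·13 = -92 - 520 + 195 = -417
|u|² = 529 + 676 + 225 = 1430,  |u| = √1430 ≈ 37.815341
|v|² = 16 + 400 + 169 = 585,  |v| = √585 ≈ 24.186773
cos θ = -417 / (37.815341 · 24.186773) ≈ -0.45592
θ = arccos(-0.45592) ≈ 117.1°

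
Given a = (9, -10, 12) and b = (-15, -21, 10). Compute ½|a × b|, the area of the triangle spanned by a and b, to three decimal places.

229.633

i: (-10)·10 - 12·(-21) = -100 - (-252) = 152
j: 12·(-15) - 9·10 = -180 - 90 = -270
k: 9·(-21) - (-10)·(-15) = -189 - 150 = -339
a × b = (152, -270, -339)
|a × b| = √(152² + (-270)² + (-339)²) = √210925 ≈ 459.2657
area = ½ · 459.2657 ≈ 229.633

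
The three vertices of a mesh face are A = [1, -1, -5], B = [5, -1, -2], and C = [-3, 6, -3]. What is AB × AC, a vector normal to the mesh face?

AB = (4, 0, 3)
AC = (-4, 7, 2)
i: 0·2 - 3·7 = 0 - 21 = -21
j: 3·(-4) - 4·2 = -12 - 8 = -20
k: 4·7 - 0·(-4) = 28 - 0 = 28
AB × AC = (-21, -20, 28)

(-21, -20, 28)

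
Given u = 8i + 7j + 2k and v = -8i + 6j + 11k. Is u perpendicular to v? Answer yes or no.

yes

u · v = 8·(-8) + 7·6 + 2·11 = -64 + 42 + 22 = 0
Zero, so the vectors are orthogonal.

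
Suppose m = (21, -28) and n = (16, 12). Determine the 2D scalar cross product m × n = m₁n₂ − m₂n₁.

700

21·12 - (-28)·16 = 252 - (-448) = 700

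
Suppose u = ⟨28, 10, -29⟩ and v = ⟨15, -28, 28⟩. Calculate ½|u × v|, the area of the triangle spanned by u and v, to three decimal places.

812.610

i: 10·28 - (-29)·(-28) = 280 - 812 = -532
j: (-29)·15 - 28·28 = -435 - 784 = -1219
k: 28·(-28) - 10·15 = -784 - 150 = -934
u × v = (-532, -1219, -934)
|u × v| = √((-532)² + (-1219)² + (-934)²) = √2641341 ≈ 1625.2203
area = ½ · 1625.2203 ≈ 812.610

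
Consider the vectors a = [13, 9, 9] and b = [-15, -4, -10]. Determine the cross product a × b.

i: 9·(-10) - 9·(-4) = -90 - (-36) = -54
j: 9·(-15) - 13·(-10) = -135 - (-130) = -5
k: 13·(-4) - 9·(-15) = -52 - (-135) = 83
a × b = (-54, -5, 83)

(-54, -5, 83)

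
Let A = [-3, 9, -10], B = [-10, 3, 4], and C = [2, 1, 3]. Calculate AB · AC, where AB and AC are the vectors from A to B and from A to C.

AB = B − A = (-7, -6, 14)
AC = C − A = (5, -8, 13)
AB · AC = (-7)·5 + (-6)·(-8) + 14·13 = -35 + 48 + 182 = 195

195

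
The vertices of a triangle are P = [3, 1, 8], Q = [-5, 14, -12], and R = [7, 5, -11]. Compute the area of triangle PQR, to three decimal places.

PQ = (-8, 13, -20),  PR = (4, 4, -19)
i: 13·(-19) - (-20)·4 = -247 - (-80) = -167
j: (-20)·4 - (-8)·(-19) = -80 - 152 = -232
k: (-8)·4 - 13·4 = -32 - 52 = -84
PQ × PR = (-167, -232, -84)
|PQ × PR| = √88769 ≈ 297.9413
area = ½ · 297.9413 ≈ 148.971

148.971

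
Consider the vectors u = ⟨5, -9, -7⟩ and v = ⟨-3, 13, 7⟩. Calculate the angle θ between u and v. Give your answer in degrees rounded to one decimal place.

u · v = 5·(-3) + (-9)·13 + (-7)·7 = -15 - 117 - 49 = -181
|u|² = 25 + 81 + 49 = 155,  |u| = √155 ≈ 12.449900
|v|² = 9 + 169 + 49 = 227,  |v| = √227 ≈ 15.066519
cos θ = -181 / (12.449900 · 15.066519) ≈ -0.96494
θ = arccos(-0.96494) ≈ 164.8°

164.8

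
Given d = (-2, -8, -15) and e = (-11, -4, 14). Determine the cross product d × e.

(-172, 193, -80)

i: (-8)·14 - (-15)·(-4) = -112 - 60 = -172
j: (-15)·(-11) - (-2)·14 = 165 - (-28) = 193
k: (-2)·(-4) - (-8)·(-11) = 8 - 88 = -80
d × e = (-172, 193, -80)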